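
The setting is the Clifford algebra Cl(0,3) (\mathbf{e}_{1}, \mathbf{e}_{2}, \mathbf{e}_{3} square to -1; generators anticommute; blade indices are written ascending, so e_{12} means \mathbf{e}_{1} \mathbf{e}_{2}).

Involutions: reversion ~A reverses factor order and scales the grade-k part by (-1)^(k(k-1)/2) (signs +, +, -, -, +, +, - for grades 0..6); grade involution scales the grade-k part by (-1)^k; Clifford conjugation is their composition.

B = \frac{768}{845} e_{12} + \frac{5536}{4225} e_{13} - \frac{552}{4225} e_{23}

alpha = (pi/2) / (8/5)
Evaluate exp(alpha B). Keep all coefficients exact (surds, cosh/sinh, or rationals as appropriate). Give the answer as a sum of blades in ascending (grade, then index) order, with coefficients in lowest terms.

B^2 term by term: the squares give (\frac{768}{845})^2*(e_{12})^2 + (\frac{5536}{4225})^2*(e_{13})^2 + (-\frac{552}{4225})^2*(e_{23})^2 = \frac{589824}{714025}*(-1) + \frac{30647296}{17850625}*(-1) + \frac{304704}{17850625}*(-1) = -\frac{64}{25} (each basis 2-blade squares to minus the product of its generators' squares); cross terms between blades sharing an index anticommute and cancel. So B^2 = -\frac{64}{25}.
B^2 = -\frac{64}{25} — circular case — the even/odd split gives cos and sin: l = \frac{8}{5}, alpha*l = \frac{\pi}{2}, so exp(alpha B) = cos(\frac{\pi}{2}) + (sin(\frac{\pi}{2})/(\frac{8}{5}))*B = 0 + (\frac{5}{8})*B.
Answer: \frac{96}{169} e_{12} + \frac{692}{845} e_{13} - \frac{69}{845} e_{23}


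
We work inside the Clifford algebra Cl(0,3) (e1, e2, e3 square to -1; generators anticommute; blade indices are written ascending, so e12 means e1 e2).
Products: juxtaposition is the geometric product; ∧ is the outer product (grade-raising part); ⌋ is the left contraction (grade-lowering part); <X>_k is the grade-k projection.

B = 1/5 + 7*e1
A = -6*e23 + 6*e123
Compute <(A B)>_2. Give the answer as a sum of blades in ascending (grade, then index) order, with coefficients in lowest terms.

step 1: -216/5*e23 - 204/5*e123
step 2: -216/5*e23
Answer: -216/5*e23


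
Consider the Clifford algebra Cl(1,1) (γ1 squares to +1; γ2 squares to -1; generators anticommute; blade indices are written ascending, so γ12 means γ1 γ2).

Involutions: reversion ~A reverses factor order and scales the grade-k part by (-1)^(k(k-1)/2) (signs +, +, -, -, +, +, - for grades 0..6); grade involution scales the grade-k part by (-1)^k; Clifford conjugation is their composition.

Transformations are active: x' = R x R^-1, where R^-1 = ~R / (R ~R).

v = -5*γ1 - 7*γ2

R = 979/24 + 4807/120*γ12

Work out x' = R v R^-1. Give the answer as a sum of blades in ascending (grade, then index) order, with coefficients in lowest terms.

~R = 979/24 - 4807/120*γ12, and R ~R = 5929/100, so R^-1 = ~R / (5929/100).
R v = 1529/20*γ1 - 341/4*γ2
Answer: 64795/588*γ1 - 64859/588*γ2


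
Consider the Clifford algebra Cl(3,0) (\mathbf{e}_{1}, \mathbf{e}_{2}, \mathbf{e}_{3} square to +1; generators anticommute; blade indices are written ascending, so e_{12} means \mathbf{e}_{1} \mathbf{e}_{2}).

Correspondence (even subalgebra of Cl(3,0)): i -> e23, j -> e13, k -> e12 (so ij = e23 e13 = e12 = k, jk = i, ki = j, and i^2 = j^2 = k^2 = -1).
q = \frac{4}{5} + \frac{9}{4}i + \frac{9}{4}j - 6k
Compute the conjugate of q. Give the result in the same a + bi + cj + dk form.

In blades: q = \frac{4}{5} - 6 e_{12} + \frac{9}{4} e_{13} + \frac{9}{4} e_{23}.
Quaternion conjugation is reversion on the even subalgebra: the scalar is fixed and every grade-2 blade flips sign, giving \frac{4}{5} + 6 e_{12} - \frac{9}{4} e_{13} - \frac{9}{4} e_{23}; translating back:
Answer: \frac{4}{5} - \frac{9}{4}i - \frac{9}{4}j + 6k


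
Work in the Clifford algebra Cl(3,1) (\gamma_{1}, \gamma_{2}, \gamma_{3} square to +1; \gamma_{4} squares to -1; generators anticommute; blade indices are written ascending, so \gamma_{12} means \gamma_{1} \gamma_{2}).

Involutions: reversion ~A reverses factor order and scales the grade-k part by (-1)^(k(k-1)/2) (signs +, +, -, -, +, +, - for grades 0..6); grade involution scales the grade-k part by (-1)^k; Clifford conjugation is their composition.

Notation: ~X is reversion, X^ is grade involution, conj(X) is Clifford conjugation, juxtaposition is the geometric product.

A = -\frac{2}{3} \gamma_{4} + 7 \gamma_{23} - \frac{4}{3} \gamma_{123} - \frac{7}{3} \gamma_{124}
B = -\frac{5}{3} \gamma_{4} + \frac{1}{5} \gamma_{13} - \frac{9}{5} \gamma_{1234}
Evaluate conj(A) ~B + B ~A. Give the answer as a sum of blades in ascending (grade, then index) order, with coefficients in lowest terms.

first term: \frac{10}{9} + \frac{4}{15} \gamma_{2} - \frac{21}{5} \gamma_{3} - \frac{12}{5} \gamma_{4} - \frac{112}{45} \gamma_{12} - \frac{63}{5} \gamma_{14} - \frac{6}{5} \gamma_{123} - \frac{2}{15} \gamma_{134} + \frac{56}{5} \gamma_{234} + \frac{20}{9} \gamma_{1234}
second term: -\frac{10}{9} + \frac{4}{15} \gamma_{2} - \frac{21}{5} \gamma_{3} - \frac{12}{5} \gamma_{4} + \frac{238}{45} \gamma_{12} - \frac{63}{5} \gamma_{14} - \frac{6}{5} \gamma_{123} - \frac{2}{15} \gamma_{134} + \frac{182}{15} \gamma_{234} + \frac{20}{9} \gamma_{1234}
Answer: \frac{8}{15} \gamma_{2} - \frac{42}{5} \gamma_{3} - \frac{24}{5} \gamma_{4} + \frac{14}{5} \gamma_{12} - \frac{126}{5} \gamma_{14} - \frac{12}{5} \gamma_{123} - \frac{4}{15} \gamma_{134} + \frac{70}{3} \gamma_{234} + \frac{40}{9} \gamma_{1234}


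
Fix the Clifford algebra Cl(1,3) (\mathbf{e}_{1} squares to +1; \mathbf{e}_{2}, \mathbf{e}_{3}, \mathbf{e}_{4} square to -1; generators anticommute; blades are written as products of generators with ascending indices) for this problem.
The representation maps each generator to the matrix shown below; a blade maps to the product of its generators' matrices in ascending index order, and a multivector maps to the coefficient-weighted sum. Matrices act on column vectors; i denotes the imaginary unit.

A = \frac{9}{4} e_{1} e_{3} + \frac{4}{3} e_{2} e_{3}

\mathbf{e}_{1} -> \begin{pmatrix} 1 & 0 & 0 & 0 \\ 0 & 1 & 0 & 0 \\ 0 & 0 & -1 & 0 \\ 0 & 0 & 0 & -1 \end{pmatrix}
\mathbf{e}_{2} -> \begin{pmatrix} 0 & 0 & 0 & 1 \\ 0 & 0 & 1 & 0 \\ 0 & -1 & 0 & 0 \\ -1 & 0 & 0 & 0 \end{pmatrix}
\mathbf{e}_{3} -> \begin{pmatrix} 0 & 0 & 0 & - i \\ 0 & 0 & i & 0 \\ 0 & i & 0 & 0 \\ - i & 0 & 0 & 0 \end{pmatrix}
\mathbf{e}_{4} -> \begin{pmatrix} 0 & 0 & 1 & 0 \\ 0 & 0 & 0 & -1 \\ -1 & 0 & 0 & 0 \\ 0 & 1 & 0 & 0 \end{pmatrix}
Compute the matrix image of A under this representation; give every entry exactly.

Bivector images (products of the table entries): rho(e_{1} e_{3}) = rho(\mathbf{e}_{1})rho(\mathbf{e}_{3}) = \begin{pmatrix} 0 & 0 & 0 & - i \\ 0 & 0 & i & 0 \\ 0 & - i & 0 & 0 \\ i & 0 & 0 & 0 \end{pmatrix}; rho(e_{2} e_{3}) = rho(\mathbf{e}_{2})rho(\mathbf{e}_{3}) = \begin{pmatrix} - i & 0 & 0 & 0 \\ 0 & i & 0 & 0 \\ 0 & 0 & - i & 0 \\ 0 & 0 & 0 & i \end{pmatrix}.
M = (\frac{9}{4})*rho(e_{1} e_{3}) + (\frac{4}{3})*rho(e_{2} e_{3}), summed entrywise:
Answer: \begin{pmatrix} - \frac{4 i}{3} & 0 & 0 & - \frac{9 i}{4} \\ 0 & \frac{4 i}{3} & \frac{9 i}{4} & 0 \\ 0 & - \frac{9 i}{4} & - \frac{4 i}{3} & 0 \\ \frac{9 i}{4} & 0 & 0 & \frac{4 i}{3} \end{pmatrix}


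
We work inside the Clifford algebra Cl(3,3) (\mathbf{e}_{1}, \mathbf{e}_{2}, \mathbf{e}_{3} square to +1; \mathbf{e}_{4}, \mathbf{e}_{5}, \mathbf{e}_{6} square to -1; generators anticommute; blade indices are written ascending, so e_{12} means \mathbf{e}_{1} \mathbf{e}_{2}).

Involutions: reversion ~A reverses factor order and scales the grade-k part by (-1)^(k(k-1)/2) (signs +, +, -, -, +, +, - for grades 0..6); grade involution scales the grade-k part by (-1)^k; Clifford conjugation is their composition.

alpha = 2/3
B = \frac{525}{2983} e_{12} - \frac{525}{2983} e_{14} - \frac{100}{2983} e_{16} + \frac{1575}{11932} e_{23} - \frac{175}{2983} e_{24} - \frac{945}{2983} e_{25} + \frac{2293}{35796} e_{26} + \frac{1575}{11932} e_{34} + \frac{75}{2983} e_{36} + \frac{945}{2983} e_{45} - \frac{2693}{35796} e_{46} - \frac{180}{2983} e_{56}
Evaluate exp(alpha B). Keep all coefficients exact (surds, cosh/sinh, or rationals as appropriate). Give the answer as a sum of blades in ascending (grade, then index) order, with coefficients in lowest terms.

B^2 term by term: the squares give (\frac{525}{2983})^2*(e_{12})^2 + (-\frac{525}{2983})^2*(e_{14})^2 + (-\frac{100}{2983})^2*(e_{16})^2 + (\frac{1575}{11932})^2*(e_{23})^2 + (-\frac{175}{2983})^2*(e_{24})^2 + (-\frac{945}{2983})^2*(e_{25})^2 + (\frac{2293}{35796})^2*(e_{26})^2 + (\frac{1575}{11932})^2*(e_{34})^2 + (\frac{75}{2983})^2*(e_{36})^2 + (\frac{945}{2983})^2*(e_{45})^2 + (-\frac{2693}{35796})^2*(e_{46})^2 + (-\frac{180}{2983})^2*(e_{56})^2 = \frac{275625}{8898289}*(-1) + \frac{275625}{8898289}*(+1) + \frac{10000}{8898289}*(+1) + \frac{2480625}{142372624}*(-1) + \frac{30625}{8898289}*(+1) + \frac{893025}{8898289}*(+1) + \frac{5257849}{1281353616}*(+1) + \frac{2480625}{142372624}*(+1) + \frac{5625}{8898289}*(+1) + \frac{893025}{8898289}*(-1) + \frac{7252249}{1281353616}*(-1) + \frac{32400}{8898289}*(-1) = 0 (each basis 2-blade squares to minus the product of its generators' squares); cross terms between blades sharing an index anticommute and cancel; the commuting (index-disjoint) pairs give grade-4 terms 2*c*c'*(blade product), which cancel blade by blade — e_{1234}: \frac{826875}{17796578} - \frac{826875}{17796578} = 0; e_{1236}: \frac{78750}{8898289} - \frac{78750}{8898289} = 0; e_{1245}: \frac{992250}{8898289} - \frac{992250}{8898289} = 0; e_{1246}: -\frac{471275}{17796578} + \frac{401275}{17796578} + \frac{35000}{8898289} = 0; e_{1256}: -\frac{189000}{8898289} + \frac{189000}{8898289} = 0; e_{1346}: \frac{78750}{8898289} - \frac{78750}{8898289} = 0; e_{1456}: \frac{189000}{8898289} - \frac{189000}{8898289} = 0; e_{2345}: \frac{1488375}{17796578} - \frac{1488375}{17796578} = 0; e_{2346}: -\frac{1413825}{71186312} + \frac{26250}{8898289} + \frac{1203825}{71186312} = 0; e_{2356}: -\frac{141750}{8898289} + \frac{141750}{8898289} = 0; e_{2456}: \frac{63000}{8898289} - \frac{848295}{17796578} + \frac{722295}{17796578} = 0; e_{3456}: -\frac{141750}{8898289} + \frac{141750}{8898289} = 0 — confirming B is simple. So B^2 = 0.
B^2 = 0, so the series closes: exp(alpha B) = 1 + alpha B (parabolic case).
Answer: 1 + \frac{350}{2983} e_{12} - \frac{350}{2983} e_{14} - \frac{200}{8949} e_{16} + \frac{525}{5966} e_{23} - \frac{350}{8949} e_{24} - \frac{630}{2983} e_{25} + \frac{2293}{53694} e_{26} + \frac{525}{5966} e_{34} + \frac{50}{2983} e_{36} + \frac{630}{2983} e_{45} - \frac{2693}{53694} e_{46} - \frac{120}{2983} e_{56}


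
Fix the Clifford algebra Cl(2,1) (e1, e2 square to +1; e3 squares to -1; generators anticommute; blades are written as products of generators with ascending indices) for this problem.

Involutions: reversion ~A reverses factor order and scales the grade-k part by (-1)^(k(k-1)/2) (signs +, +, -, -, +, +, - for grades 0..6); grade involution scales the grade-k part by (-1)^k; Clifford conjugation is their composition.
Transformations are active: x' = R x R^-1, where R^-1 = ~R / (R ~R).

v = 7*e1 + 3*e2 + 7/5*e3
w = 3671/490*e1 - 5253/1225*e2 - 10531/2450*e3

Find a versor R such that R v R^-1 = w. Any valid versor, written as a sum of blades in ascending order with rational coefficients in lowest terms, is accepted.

Since q(v) = q(w) = 1401/25, the sum R = v + w = 7101/490*e1 - 1578/1225*e2 - 7101/2450*e3 does the job whenever invertible.
Answer: 7101/490*e1 - 1578/1225*e2 - 7101/2450*e3


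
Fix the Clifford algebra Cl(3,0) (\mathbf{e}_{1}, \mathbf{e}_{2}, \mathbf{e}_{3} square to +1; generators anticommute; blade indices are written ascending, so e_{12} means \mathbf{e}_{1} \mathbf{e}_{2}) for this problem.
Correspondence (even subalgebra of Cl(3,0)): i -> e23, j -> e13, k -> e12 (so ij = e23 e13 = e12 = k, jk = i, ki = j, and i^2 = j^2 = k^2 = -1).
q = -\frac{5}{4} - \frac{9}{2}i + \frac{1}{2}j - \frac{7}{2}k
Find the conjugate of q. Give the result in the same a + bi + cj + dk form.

In blades: q = -\frac{5}{4} - \frac{7}{2} e_{12} + \frac{1}{2} e_{13} - \frac{9}{2} e_{23}.
Quaternion conjugation is reversion on the even subalgebra: the scalar is fixed and every grade-2 blade flips sign, giving -\frac{5}{4} + \frac{7}{2} e_{12} - \frac{1}{2} e_{13} + \frac{9}{2} e_{23}; translating back:
Answer: -\frac{5}{4} + \frac{9}{2}i - \frac{1}{2}j + \frac{7}{2}k


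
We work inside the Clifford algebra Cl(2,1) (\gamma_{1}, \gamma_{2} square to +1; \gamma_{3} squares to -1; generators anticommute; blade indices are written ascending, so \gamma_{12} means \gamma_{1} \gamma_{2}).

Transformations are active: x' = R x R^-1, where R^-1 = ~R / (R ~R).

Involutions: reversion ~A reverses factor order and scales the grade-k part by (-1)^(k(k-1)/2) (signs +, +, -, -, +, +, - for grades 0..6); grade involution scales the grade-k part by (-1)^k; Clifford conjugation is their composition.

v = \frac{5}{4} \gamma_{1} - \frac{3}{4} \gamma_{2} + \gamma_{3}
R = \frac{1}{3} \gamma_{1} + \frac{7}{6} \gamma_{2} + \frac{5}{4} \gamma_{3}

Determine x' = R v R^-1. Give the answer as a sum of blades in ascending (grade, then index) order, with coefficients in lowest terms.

~R = \frac{1}{3} \gamma_{1} + \frac{7}{6} \gamma_{2} + \frac{5}{4} \gamma_{3}, and R ~R = -\frac{13}{144}, so R^-1 = ~R / (-\frac{13}{144}).
R v = -\frac{41}{24} - \frac{41}{24} \gamma_{12} - \frac{59}{48} \gamma_{13} + \frac{101}{48} \gamma_{23}
Answer: \frac{591}{52} \gamma_{1} + \frac{2335}{52} \gamma_{2} + \frac{602}{13} \gamma_{3}


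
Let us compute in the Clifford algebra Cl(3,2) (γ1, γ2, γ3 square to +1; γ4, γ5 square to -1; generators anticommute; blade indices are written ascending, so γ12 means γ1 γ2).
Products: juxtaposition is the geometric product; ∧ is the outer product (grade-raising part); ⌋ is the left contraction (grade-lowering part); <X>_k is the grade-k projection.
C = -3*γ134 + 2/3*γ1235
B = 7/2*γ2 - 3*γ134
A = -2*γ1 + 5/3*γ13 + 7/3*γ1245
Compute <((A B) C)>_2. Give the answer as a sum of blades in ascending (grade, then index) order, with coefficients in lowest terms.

step 1: 5*γ4 - 7*γ12 + 6*γ34 - 35/6*γ123 + 49/6*γ145 + 7*γ235
step 2: -68/3*γ1 + 35/9*γ5 + 15*γ13 + 35/2*γ24 - 119/6*γ35 - 238/9*γ234 + 17*γ1245 - 10/3*γ12345
step 3: 15*γ13 + 35/2*γ24 - 119/6*γ35
Answer: 15*γ13 + 35/2*γ24 - 119/6*γ35


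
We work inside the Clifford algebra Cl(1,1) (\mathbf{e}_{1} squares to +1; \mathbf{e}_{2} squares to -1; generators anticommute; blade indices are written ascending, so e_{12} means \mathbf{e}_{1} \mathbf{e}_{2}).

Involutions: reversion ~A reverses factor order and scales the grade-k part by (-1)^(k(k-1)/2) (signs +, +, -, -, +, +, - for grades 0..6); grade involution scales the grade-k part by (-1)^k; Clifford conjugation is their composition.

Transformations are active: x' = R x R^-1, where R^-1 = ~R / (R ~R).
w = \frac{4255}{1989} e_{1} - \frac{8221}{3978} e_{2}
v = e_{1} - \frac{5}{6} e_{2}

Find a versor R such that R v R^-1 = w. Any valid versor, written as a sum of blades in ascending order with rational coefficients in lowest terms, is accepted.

Since q(v) = q(w) = \frac{11}{36}, the sum R = v + w = \frac{6244}{1989} e_{1} - \frac{5768}{1989} e_{2} does the job whenever invertible.
Answer: \frac{6244}{1989} e_{1} - \frac{5768}{1989} e_{2}


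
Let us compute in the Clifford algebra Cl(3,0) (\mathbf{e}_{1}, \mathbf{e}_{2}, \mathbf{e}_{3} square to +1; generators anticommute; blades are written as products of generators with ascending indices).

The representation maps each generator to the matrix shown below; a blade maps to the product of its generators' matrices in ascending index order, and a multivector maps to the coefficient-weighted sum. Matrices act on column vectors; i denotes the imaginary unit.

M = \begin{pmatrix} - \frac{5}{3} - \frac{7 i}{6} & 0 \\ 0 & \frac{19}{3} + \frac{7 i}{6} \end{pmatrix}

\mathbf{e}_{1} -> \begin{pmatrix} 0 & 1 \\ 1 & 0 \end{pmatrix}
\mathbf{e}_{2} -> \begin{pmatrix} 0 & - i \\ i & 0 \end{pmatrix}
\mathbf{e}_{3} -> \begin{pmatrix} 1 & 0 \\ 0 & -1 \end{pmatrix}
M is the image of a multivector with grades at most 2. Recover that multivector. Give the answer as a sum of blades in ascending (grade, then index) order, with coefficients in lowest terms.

Method: 1, rho(e_{1}), rho(e_{2}), rho(e_{3}) form a trace-orthogonal basis of the 2x2 complex matrices (tr(X Y) = 2 if X = Y, else 0), so M = m0*1 + m1*rho(e_{1}) + m2*rho(e_{2}) + m3*rho(e_{3}) with m0 = tr(M)/2 = \frac{7}{3}, m1 = tr(M rho(e_{1}))/2 = 0, m2 = tr(M rho(e_{2}))/2 = 0, m3 = tr(M rho(e_{3}))/2 = -4 - \frac{7 i}{6}.
Multiplying table entries, the bivector images are rho(e_{1} e_{2}) = i*rho(e_{3}), rho(e_{1} e_{3}) = -i*rho(e_{2}), rho(e_{2} e_{3}) = i*rho(e_{1}); with real blade coefficients the real parts of m0..m3 are the coefficients of 1, e_{1}, e_{2}, e_{3} and the imaginary parts give the bivectors (e_{2} e_{3}: Im m1, e_{1} e_{3}: -Im m2, e_{1} e_{2}: Im m3).
Answer: \frac{7}{3} - 4 e_{3} - \frac{7}{6} e_{1} e_{2}


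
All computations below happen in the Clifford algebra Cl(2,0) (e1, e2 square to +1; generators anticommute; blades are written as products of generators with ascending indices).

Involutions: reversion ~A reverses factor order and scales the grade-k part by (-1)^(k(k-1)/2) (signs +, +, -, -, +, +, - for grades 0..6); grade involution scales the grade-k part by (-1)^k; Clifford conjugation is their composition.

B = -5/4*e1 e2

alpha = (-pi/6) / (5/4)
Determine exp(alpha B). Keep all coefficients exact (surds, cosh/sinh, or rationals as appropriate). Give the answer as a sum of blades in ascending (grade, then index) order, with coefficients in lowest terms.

B^2 = (-5/4)^2*(e1 e2)^2 = 25/16*(-1) = -25/16 (a basis 2-blade squares to minus the product of its generators' squares).
B^2 = -25/16 — a negative square means the series sums to a rotation: l = 5/4, alpha*l = -pi/6, so exp(alpha B) = cos(-pi/6) + (sin(-pi/6)/(5/4))*B = sqrt(3)/2 + (-2/5)*B.
Answer: sqrt(3)/2 + 1/2*e1 e2


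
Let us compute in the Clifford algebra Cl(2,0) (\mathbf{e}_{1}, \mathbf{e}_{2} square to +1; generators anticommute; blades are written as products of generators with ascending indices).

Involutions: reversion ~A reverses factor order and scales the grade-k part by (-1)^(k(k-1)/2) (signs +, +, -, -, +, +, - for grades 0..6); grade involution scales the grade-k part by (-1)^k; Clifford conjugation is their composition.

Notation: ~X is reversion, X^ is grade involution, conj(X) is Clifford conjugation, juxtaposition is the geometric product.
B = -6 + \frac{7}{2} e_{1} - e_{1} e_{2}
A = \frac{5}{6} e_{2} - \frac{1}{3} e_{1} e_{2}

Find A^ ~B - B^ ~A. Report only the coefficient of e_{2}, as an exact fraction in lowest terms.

first term: \frac{1}{3} + \frac{5}{6} e_{1} + \frac{37}{6} e_{2} + \frac{59}{12} e_{1} e_{2}
second term: \frac{1}{3} - \frac{5}{6} e_{1} - \frac{37}{6} e_{2} - \frac{59}{12} e_{1} e_{2}
Answer: \frac{37}{3}


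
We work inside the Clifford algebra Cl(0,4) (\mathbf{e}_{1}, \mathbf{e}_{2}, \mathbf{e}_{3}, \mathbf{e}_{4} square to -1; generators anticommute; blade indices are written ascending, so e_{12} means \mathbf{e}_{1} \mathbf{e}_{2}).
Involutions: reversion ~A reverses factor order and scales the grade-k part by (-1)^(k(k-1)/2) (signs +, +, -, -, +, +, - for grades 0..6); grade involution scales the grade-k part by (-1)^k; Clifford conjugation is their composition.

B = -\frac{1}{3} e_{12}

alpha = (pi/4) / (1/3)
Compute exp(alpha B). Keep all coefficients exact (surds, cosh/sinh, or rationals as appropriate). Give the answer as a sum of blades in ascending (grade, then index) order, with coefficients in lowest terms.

B^2 = (-\frac{1}{3})^2*(e_{12})^2 = \frac{1}{9}*(-1) = -\frac{1}{9} (a basis 2-blade squares to minus the product of its generators' squares).
B^2 = -\frac{1}{9} — circular case — the even/odd split gives cos and sin: l = \frac{1}{3}, alpha*l = \frac{\pi}{4}, so exp(alpha B) = cos(\frac{\pi}{4}) + (sin(\frac{\pi}{4})/(\frac{1}{3}))*B = \frac{\sqrt{2}}{2} + (\frac{3 \sqrt{2}}{2})*B.
Answer: \frac{\sqrt{2}}{2} - \frac{\sqrt{2}}{2} e_{12}


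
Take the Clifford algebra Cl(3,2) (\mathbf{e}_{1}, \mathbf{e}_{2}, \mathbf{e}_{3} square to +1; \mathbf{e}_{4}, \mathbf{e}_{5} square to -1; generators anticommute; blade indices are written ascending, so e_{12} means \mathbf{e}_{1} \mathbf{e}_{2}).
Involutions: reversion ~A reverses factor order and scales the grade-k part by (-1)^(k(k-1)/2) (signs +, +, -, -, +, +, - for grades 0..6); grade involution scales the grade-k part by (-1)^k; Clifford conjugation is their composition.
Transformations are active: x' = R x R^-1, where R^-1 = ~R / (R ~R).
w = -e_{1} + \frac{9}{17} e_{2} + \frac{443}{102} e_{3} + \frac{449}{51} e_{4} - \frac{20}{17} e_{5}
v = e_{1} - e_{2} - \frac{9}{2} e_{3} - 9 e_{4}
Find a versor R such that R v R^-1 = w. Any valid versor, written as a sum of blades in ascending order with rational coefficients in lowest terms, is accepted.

Reasoning: v^2 = w^2 = -\frac{235}{4} since conjugation preserves the quadratic form; R = v + w = -\frac{8}{17} e_{2} - \frac{8}{51} e_{3} - \frac{10}{51} e_{4} - \frac{20}{17} e_{5} is then valid when invertible, keeping its own part and reversing (v - w)/2.
Answer: -\frac{8}{17} e_{2} - \frac{8}{51} e_{3} - \frac{10}{51} e_{4} - \frac{20}{17} e_{5}


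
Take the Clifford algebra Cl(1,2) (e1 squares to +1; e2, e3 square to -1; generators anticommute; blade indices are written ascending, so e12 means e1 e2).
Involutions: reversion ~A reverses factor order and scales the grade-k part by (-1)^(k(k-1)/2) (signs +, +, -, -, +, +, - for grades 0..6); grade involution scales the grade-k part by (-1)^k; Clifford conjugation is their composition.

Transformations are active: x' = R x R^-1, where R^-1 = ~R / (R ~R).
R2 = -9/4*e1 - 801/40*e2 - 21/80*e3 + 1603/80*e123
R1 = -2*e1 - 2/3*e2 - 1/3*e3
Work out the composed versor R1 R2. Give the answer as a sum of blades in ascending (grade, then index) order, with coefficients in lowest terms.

Distribute over the terms of R1 (each basis-blade product reordered to ascending indices, repeated generators contracted through their squares):
(-2*e1) R2 = 9/2 + 801/20*e12 + 21/40*e13 - 1603/40*e23
(-2/3*e2) R2 = -267/20 - 3/2*e12 - 1603/120*e13 + 7/40*e23
(-1/3*e3) R2 = -7/80 + 1603/240*e12 - 3/4*e13 - 267/40*e23
Summing the partial products and collecting blades:
Answer: -143/16 + 2171/48*e12 - 163/12*e13 - 1863/40*e23


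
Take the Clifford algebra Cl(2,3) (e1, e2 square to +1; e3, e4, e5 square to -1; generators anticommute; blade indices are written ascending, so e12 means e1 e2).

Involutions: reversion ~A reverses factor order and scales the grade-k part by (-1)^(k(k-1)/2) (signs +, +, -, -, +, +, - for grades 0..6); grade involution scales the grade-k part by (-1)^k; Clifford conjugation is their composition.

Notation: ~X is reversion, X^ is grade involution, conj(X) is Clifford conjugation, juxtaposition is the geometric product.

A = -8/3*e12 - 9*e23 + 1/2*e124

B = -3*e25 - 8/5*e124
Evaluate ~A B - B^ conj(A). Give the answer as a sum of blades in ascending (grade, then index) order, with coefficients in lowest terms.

first term: 4/5 + 64/15*e4 - 8*e15 + 27*e35 + 72/5*e134 - 3/2*e145
second term: 4/5 - 64/15*e4 + 8*e15 - 27*e35 + 72/5*e134 - 3/2*e145
Answer: 128/15*e4 - 16*e15 + 54*e35


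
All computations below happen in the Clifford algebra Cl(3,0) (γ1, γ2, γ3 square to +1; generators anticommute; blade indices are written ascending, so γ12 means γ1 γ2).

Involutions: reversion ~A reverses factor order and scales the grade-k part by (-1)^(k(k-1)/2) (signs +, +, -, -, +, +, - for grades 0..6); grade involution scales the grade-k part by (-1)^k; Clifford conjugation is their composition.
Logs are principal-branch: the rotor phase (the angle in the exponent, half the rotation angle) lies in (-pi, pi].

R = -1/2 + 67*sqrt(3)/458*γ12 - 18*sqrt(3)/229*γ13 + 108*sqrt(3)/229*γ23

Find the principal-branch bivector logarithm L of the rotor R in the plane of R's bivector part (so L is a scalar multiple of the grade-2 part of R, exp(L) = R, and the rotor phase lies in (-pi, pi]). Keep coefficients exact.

The scalar part of R is -1/2, which fixes the principal-branch rotor phase; the unit plane is then the bivector part divided by the sine of that phase, and L is that plane scaled by the phase.
Concretely: cos(phase) = -1/2 gives phase = ±2*pi/3, and since phase/sin(phase) is even the sign is immaterial: L = (phase/sin(phase)) * <R>_2 = (4*sqrt(3)*pi/9) * <R>_2.
Answer: 134*pi/687*γ12 - 24*pi/229*γ13 + 144*pi/229*γ23


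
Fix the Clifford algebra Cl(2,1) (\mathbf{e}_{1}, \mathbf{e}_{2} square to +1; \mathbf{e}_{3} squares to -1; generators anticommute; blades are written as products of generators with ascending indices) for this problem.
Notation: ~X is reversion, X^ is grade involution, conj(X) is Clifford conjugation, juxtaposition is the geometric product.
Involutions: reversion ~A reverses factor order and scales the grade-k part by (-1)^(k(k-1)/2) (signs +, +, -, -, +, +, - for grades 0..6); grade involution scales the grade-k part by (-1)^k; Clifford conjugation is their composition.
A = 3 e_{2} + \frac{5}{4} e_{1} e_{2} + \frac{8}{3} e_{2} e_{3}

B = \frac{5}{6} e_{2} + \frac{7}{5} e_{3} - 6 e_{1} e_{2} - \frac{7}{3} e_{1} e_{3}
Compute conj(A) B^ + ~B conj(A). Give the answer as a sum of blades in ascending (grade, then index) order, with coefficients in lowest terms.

first term: -5 - \frac{407}{24} e_{1} - \frac{56}{15} e_{2} - \frac{20}{9} e_{3} - \frac{56}{9} e_{1} e_{2} - 16 e_{1} e_{3} + \frac{77}{60} e_{2} e_{3} - \frac{21}{4} e_{1} e_{2} e_{3}
second term: 5 - \frac{407}{24} e_{1} - \frac{56}{15} e_{2} - \frac{20}{9} e_{3} - \frac{56}{9} e_{1} e_{2} - 16 e_{1} e_{3} + \frac{77}{60} e_{2} e_{3} + \frac{21}{4} e_{1} e_{2} e_{3}
Answer: -\frac{407}{12} e_{1} - \frac{112}{15} e_{2} - \frac{40}{9} e_{3} - \frac{112}{9} e_{1} e_{2} - 32 e_{1} e_{3} + \frac{77}{30} e_{2} e_{3}


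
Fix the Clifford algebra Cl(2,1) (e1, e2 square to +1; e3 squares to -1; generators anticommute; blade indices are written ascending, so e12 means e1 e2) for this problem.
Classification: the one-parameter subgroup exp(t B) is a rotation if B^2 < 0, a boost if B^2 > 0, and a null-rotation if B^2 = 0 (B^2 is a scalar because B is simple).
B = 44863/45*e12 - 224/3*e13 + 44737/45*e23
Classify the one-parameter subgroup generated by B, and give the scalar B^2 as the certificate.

B^2 term by term: the squares give (44863/45)^2*(e12)^2 + (-224/3)^2*(e13)^2 + (44737/45)^2*(e23)^2 = 2012688769/2025*(-1) + 50176/9*(+1) + 2001399169/2025*(+1) = 0 (each basis 2-blade squares to minus the product of its generators' squares); cross terms between blades sharing an index anticommute and cancel. So B^2 = 0.
Answer: null-rotation, certificate B^2 = 0. Check the certificate: B^2 = 0, and that sign is decisive whatever form B takes.


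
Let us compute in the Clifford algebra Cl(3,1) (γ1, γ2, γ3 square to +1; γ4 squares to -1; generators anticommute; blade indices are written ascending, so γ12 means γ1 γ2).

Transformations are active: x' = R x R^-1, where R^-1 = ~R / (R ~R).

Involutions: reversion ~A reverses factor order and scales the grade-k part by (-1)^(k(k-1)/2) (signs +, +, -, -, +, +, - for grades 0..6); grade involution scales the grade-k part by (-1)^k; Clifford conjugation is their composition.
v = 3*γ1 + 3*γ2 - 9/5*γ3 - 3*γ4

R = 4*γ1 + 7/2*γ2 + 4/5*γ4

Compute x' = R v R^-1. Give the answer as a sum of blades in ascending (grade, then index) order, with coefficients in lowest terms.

~R = 4*γ1 + 7/2*γ2 + 4/5*γ4, and R ~R = 2761/100, so R^-1 = ~R / (2761/100).
R v = 249/10 + 3/2*γ12 - 36/5*γ13 - 72/5*γ14 - 63/10*γ23 - 129/10*γ24 + 36/25*γ34
Answer: 11637/2761*γ1 + 9147/2761*γ2 + 9/5*γ3 + 12267/2761*γ4


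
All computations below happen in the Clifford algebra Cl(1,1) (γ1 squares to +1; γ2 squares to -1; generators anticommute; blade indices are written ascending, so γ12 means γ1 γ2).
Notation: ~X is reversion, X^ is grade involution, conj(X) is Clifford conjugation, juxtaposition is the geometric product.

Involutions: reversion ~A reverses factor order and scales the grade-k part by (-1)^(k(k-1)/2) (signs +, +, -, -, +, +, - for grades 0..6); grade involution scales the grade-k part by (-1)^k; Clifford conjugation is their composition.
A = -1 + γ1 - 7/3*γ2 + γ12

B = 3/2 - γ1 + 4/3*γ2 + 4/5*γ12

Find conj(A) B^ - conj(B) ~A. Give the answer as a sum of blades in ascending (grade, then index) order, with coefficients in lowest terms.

first term: -17/90 - 59/30*γ1 + 151/30*γ2 - 33/10*γ12
second term: -253/90 - 1/30*γ1 - 71/30*γ2 - 17/10*γ12
Answer: 118/45 - 29/15*γ1 + 37/5*γ2 - 8/5*γ12


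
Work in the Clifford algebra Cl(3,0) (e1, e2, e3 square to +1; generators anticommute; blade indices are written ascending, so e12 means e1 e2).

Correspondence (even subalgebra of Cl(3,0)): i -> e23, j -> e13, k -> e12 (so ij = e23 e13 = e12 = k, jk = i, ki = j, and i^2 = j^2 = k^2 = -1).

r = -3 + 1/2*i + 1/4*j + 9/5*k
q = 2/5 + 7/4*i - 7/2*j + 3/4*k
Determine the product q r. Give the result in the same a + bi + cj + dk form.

In blades: q = 2/5 + 3/4*e12 - 7/2*e13 + 7/4*e23, r = -3 + 9/5*e12 + 1/4*e13 + 1/2*e23.
Distribute q over r term by term (generator squares from the signature, products reordered to ascending indices): (2/5)*r = -6/5 + 18/25*e12 + 1/10*e13 + 1/5*e23; (3/4*e12)*r = -27/20 - 9/4*e12 + 3/8*e13 - 3/16*e23; (-7/2*e13)*r = 7/8 + 7/4*e12 + 21/2*e13 - 63/10*e23; (7/4*e23)*r = -7/8 + 7/16*e12 - 63/20*e13 - 21/4*e23.
Sum: -51/20 + 263/400*e12 + 313/40*e13 - 923/80*e23; translating back through the correspondence:
Answer: -51/20 - 923/80*i + 313/40*j + 263/400*k


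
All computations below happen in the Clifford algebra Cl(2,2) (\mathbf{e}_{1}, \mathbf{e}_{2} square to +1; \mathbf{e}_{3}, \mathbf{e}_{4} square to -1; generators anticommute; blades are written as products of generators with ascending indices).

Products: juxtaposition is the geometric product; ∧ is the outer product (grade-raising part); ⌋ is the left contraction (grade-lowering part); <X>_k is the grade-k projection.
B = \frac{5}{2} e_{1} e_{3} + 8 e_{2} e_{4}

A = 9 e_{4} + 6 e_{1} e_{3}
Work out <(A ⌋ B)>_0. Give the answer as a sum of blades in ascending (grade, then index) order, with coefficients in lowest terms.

step 1: 15 + 72 e_{2}
step 2: 15
Answer: 15


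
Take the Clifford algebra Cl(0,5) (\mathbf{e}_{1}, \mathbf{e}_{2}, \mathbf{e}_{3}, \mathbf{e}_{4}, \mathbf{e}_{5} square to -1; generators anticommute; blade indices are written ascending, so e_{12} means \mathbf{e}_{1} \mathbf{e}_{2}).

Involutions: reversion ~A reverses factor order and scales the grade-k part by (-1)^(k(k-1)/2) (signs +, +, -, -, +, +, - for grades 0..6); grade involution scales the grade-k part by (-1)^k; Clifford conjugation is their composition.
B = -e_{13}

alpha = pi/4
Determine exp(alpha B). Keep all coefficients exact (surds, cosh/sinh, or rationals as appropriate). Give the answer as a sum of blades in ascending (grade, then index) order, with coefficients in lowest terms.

B^2 = (-1)^2*(e_{13})^2 = 1*(-1) = -1 (a basis 2-blade squares to minus the product of its generators' squares).
B^2 = -1 — the series telescopes trigonometrically here: l = 1, alpha*l = \frac{\pi}{4}, so exp(alpha B) = cos(\frac{\pi}{4}) + (sin(\frac{\pi}{4})/1)*B = \frac{\sqrt{2}}{2} + (\frac{\sqrt{2}}{2})*B.
Answer: \frac{\sqrt{2}}{2} - \frac{\sqrt{2}}{2} e_{13}


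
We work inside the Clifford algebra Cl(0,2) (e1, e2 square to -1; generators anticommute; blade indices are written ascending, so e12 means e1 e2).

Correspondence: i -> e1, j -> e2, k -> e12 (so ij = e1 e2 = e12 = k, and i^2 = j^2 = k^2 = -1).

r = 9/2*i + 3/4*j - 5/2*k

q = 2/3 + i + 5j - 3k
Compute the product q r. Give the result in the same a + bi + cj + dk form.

In blades: q = 2/3 + e1 + 5*e2 - 3*e12, r = 9/2*e1 + 3/4*e2 - 5/2*e12.
Distribute q over r term by term (generator squares from the signature, products reordered to ascending indices): (2/3)*r = 3*e1 + 1/2*e2 - 5/3*e12; (e1)*r = -9/2 + 5/2*e2 + 3/4*e12; (5*e2)*r = -15/4 - 25/2*e1 - 45/2*e12; (-3*e12)*r = -15/2 + 9/4*e1 - 27/2*e2.
Sum: -63/4 - 29/4*e1 - 21/2*e2 - 281/12*e12; translating back through the correspondence:
Answer: -63/4 - 29/4*i - 21/2*j - 281/12*k


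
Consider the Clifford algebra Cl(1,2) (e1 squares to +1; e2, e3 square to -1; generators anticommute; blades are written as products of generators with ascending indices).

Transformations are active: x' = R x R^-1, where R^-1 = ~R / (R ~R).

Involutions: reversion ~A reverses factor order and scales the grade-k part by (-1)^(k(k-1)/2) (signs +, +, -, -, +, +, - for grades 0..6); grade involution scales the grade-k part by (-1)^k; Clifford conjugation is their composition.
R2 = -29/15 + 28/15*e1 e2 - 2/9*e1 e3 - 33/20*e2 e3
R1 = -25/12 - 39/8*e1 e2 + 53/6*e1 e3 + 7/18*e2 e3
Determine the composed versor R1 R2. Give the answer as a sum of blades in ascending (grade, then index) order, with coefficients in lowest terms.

Distribute over the terms of R1 (each basis-blade product reordered to ascending indices, repeated generators contracted through their squares):
(-25/12) R2 = 145/36 - 35/9*e1 e2 + 25/54*e1 e3 + 55/16*e2 e3
(-39/8*e1 e2) R2 = -91/10 + 377/40*e1 e2 - 1287/160*e1 e3 - 13/12*e2 e3
(53/6*e1 e3) R2 = -53/27 - 583/40*e1 e2 - 1537/90*e1 e3 + 742/45*e2 e3
(7/18*e2 e3) R2 = 77/120 + 7/81*e1 e2 + 98/135*e1 e3 - 203/270*e2 e3
Summing the partial products and collecting blades:
Answer: -1381/216 - 14503/1620*e1 e2 - 34463/1440*e1 e3 + 39077/2160*e2 e3


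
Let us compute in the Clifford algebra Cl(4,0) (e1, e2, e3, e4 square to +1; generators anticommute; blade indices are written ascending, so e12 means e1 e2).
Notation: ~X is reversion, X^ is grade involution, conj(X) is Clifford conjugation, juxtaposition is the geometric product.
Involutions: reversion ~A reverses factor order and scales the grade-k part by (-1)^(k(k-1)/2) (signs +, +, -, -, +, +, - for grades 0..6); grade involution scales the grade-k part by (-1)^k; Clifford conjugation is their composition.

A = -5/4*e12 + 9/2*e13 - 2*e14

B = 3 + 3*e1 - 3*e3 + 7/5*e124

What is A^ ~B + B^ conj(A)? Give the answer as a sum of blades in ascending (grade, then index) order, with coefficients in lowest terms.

first term: -27/2*e1 + 131/20*e2 - 27/2*e3 + 17/4*e4 - 15/4*e12 + 27/2*e13 - 6*e14 + 15/4*e123 - 6*e134 - 63/10*e234
second term: 27/2*e1 - 131/20*e2 + 27/2*e3 - 17/4*e4 + 15/4*e12 - 27/2*e13 + 6*e14 + 15/4*e123 - 6*e134 - 63/10*e234
Answer: 15/2*e123 - 12*e134 - 63/5*e234


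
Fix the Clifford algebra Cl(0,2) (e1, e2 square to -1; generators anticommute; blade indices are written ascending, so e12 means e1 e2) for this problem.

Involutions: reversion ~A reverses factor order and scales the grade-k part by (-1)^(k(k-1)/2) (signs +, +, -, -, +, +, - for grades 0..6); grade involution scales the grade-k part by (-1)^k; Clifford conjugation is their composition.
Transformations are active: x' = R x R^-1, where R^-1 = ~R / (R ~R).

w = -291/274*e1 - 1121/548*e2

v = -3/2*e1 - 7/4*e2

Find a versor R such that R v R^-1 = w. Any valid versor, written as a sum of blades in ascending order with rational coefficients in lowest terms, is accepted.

A norm check does it: q(v) = q(w) = -85/16, hence R = v + w = -351/137*e1 - 520/137*e2 realises the map — parallel part kept, (v - w)/2 negated, v carried to w.
Answer: -351/137*e1 - 520/137*e2


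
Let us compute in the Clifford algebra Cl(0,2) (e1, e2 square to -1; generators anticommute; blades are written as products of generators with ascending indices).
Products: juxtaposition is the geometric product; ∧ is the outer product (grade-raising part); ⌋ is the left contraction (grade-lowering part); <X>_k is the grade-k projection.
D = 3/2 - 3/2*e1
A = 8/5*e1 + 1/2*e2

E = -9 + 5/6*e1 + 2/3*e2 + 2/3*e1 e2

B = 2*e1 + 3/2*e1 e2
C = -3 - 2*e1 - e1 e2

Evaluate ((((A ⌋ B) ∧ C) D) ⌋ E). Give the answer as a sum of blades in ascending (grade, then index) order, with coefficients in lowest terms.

step 1: -16/5 + 3/4*e1 - 12/5*e2
step 2: 48/5 + 83/20*e1 + 36/5*e2 - 8/5*e1 e2
step 3: 165/8 - 327/40*e1 + 66/5*e2 + 42/5*e1 e2
step 4: -15457/80 + 2079/80*e1 + 96/5*e2 + 55/4*e1 e2
Answer: -15457/80 + 2079/80*e1 + 96/5*e2 + 55/4*e1 e2


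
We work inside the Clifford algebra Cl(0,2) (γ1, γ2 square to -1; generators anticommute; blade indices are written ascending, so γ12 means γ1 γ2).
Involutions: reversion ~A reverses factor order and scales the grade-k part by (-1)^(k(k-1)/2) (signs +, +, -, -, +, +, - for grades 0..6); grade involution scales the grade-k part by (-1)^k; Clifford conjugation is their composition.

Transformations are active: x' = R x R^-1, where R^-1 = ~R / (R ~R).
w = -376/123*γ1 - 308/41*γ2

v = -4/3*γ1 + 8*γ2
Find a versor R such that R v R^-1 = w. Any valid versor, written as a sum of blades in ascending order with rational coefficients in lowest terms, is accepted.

Equal squares first: v^2 = w^2 = -592/9. Then v + w = -180/41*γ1 + 20/41*γ2 is a versor taking v to w, provided it is invertible.
Answer: -180/41*γ1 + 20/41*γ2


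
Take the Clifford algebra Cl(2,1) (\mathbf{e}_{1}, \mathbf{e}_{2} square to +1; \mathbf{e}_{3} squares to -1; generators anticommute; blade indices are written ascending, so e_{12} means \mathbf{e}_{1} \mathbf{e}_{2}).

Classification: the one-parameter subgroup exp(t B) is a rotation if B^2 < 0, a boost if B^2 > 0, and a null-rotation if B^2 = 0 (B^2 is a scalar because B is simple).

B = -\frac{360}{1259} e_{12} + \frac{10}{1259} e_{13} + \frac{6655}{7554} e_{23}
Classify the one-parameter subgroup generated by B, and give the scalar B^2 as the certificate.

B^2 term by term: the squares give (-\frac{360}{1259})^2*(e_{12})^2 + (\frac{10}{1259})^2*(e_{13})^2 + (\frac{6655}{7554})^2*(e_{23})^2 = \frac{129600}{1585081}*(-1) + \frac{100}{1585081}*(+1) + \frac{44289025}{57062916}*(+1) = \frac{25}{36} (each basis 2-blade squares to minus the product of its generators' squares); cross terms between blades sharing an index anticommute and cancel. So B^2 = \frac{25}{36}.
Answer: boost, certificate B^2 = \frac{25}{36}. Because \frac{25}{36} is invariant under every versor sandwich, the classification follows from its sign alone.


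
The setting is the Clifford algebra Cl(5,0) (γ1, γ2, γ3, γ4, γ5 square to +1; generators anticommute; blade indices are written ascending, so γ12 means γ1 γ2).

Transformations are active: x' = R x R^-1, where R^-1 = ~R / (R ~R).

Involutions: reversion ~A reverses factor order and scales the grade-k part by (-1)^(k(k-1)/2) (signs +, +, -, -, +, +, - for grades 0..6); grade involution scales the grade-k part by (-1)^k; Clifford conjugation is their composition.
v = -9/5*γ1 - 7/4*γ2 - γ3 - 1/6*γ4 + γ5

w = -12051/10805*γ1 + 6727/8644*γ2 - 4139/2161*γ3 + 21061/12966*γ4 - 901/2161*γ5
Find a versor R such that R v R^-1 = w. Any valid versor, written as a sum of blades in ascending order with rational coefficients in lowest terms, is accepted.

Key observation: q(v) = q(w) = 29989/3600 (sandwiches preserve the norm), so R = v + w = -6300/2161*γ1 - 2100/2161*γ2 - 6300/2161*γ3 + 3150/2161*γ4 + 1260/2161*γ5 works whenever it is invertible — the component of v along it is kept and (v - w)/2 reverses, sending v to w.
Answer: -6300/2161*γ1 - 2100/2161*γ2 - 6300/2161*γ3 + 3150/2161*γ4 + 1260/2161*γ5


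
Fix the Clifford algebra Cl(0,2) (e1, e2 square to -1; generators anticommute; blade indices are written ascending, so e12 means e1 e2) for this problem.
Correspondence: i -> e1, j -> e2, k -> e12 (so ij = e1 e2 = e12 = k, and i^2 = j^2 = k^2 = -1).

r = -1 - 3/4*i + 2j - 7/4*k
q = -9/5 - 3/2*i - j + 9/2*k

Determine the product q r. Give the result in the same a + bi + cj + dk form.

In blades: q = -9/5 - 3/2*e1 - e2 + 9/2*e12, r = -1 - 3/4*e1 + 2*e2 - 7/4*e12.
Distribute q over r term by term (generator squares from the signature, products reordered to ascending indices): (-9/5)*r = 9/5 + 27/20*e1 - 18/5*e2 + 63/20*e12; (-3/2*e1)*r = -9/8 + 3/2*e1 - 21/8*e2 - 3*e12; (-e2)*r = 2 + 7/4*e1 + e2 - 3/4*e12; (9/2*e12)*r = 63/8 - 9*e1 - 27/8*e2 - 9/2*e12.
Sum: 211/20 - 22/5*e1 - 43/5*e2 - 51/10*e12; translating back through the correspondence:
Answer: 211/20 - 22/5*i - 43/5*j - 51/10*k
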